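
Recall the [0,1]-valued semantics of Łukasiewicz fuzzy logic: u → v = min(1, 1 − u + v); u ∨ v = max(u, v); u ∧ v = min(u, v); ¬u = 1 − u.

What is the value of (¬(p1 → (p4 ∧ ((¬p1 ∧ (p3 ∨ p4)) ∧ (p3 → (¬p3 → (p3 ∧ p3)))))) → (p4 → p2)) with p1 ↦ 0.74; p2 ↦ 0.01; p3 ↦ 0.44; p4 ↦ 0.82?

0.71

¬p1: Łukasiewicz ¬ gives 1 − 0.74 = 0.26
(p3 ∨ p4) = max(0.44, 0.82) = 0.82
(¬p1 ∧ (p3 ∨ p4)) = min(0.26, 0.82) = 0.26
¬p3: Łukasiewicz ¬ gives 1 − 0.44 = 0.56
(p3 ∧ p3) = min(0.44, 0.44) = 0.44
(¬p3 → (p3 ∧ p3)): min(1, 1 − 0.56 + 0.44) = 0.88
(p3 → (¬p3 → (p3 ∧ p3))): min(1, 1 − 0.44 + 0.88) = 1
((¬p1 ∧ (p3 ∨ p4)) ∧ (p3 → (¬p3 → (p3 ∧ p3)))) = min(0.26, 1) = 0.26
(p4 ∧ ((¬p1 ∧ (p3 ∨ p4)) ∧ (p3 → (¬p3 → (p3 ∧ p3))))) = min(0.82, 0.26) = 0.26
(p1 → (p4 ∧ ((¬p1 ∧ (p3 ∨ p4)) ∧ (p3 → (¬p3 → (p3 ∧ p3)))))): min(1, 1 − 0.74 + 0.26) = 0.52
¬(p1 → (p4 ∧ ((¬p1 ∧ (p3 ∨ p4)) ∧ (p3 → (¬p3 → (p3 ∧ p3)))))): Łukasiewicz ¬ gives 1 − 0.52 = 0.48
(p4 → p2): min(1, 1 − 0.82 + 0.01) = 0.19
(¬(p1 → (p4 ∧ ((¬p1 ∧ (p3 ∨ p4)) ∧ (p3 → (¬p3 → (p3 ∧ p3)))))) → (p4 → p2)): min(1, 1 − 0.48 + 0.19) = 0.71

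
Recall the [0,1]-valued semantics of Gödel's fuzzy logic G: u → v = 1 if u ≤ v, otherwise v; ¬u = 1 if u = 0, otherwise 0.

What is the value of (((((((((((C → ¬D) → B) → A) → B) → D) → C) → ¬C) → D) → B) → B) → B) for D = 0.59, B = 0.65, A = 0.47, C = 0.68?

¬D: Gödel ¬ of 0.59 = 0 (operand ≠ 0)
(C → ¬D): 0.68 > 0, so result = 0
((C → ¬D) → B): 0 ≤ 0.65, so result = 1
(((C → ¬D) → B) → A): 1 > 0.47, so result = 0.47
((((C → ¬D) → B) → A) → B): 0.47 ≤ 0.65, so result = 1
(((((C → ¬D) → B) → A) → B) → D): 1 > 0.59, so result = 0.59
((((((C → ¬D) → B) → A) → B) → D) → C): 0.59 ≤ 0.68, so result = 1
¬C: Gödel ¬ of 0.68 = 0 (operand ≠ 0)
(((((((C → ¬D) → B) → A) → B) → D) → C) → ¬C): 1 > 0, so result = 0
((((((((C → ¬D) → B) → A) → B) → D) → C) → ¬C) → D): 0 ≤ 0.59, so result = 1
(((((((((C → ¬D) → B) → A) → B) → D) → C) → ¬C) → D) → B): 1 > 0.65, so result = 0.65
((((((((((C → ¬D) → B) → A) → B) → D) → C) → ¬C) → D) → B) → B): 0.65 ≤ 0.65, so result = 1
(((((((((((C → ¬D) → B) → A) → B) → D) → C) → ¬C) → D) → B) → B) → B): 1 > 0.65, so result = 0.65

0.65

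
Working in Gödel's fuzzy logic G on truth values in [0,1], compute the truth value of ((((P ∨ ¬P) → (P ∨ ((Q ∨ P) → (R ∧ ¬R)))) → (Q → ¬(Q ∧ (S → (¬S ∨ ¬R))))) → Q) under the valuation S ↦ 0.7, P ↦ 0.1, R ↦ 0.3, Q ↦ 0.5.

¬P: Gödel ¬ of 0.1 = 0 (operand ≠ 0)
(P ∨ ¬P) = max(0.1, 0) = 0.1
(Q ∨ P) = max(0.5, 0.1) = 0.5
¬R: Gödel ¬ of 0.3 = 0 (operand ≠ 0)
(R ∧ ¬R) = min(0.3, 0) = 0
((Q ∨ P) → (R ∧ ¬R)): 0.5 > 0, so result = 0
(P ∨ ((Q ∨ P) → (R ∧ ¬R))) = max(0.1, 0) = 0.1
((P ∨ ¬P) → (P ∨ ((Q ∨ P) → (R ∧ ¬R)))): 0.1 ≤ 0.1, so result = 1
¬S: Gödel ¬ of 0.7 = 0 (operand ≠ 0)
¬R: Gödel ¬ of 0.3 = 0 (operand ≠ 0)
(¬S ∨ ¬R) = max(0, 0) = 0
(S → (¬S ∨ ¬R)): 0.7 > 0, so result = 0
(Q ∧ (S → (¬S ∨ ¬R))) = min(0.5, 0) = 0
¬(Q ∧ (S → (¬S ∨ ¬R))): Gödel ¬ of 0 = 1 (operand is 0)
(Q → ¬(Q ∧ (S → (¬S ∨ ¬R)))): 0.5 ≤ 1, so result = 1
(((P ∨ ¬P) → (P ∨ ((Q ∨ P) → (R ∧ ¬R)))) → (Q → ¬(Q ∧ (S → (¬S ∨ ¬R))))): 1 ≤ 1, so result = 1
((((P ∨ ¬P) → (P ∨ ((Q ∨ P) → (R ∧ ¬R)))) → (Q → ¬(Q ∧ (S → (¬S ∨ ¬R))))) → Q): 1 > 0.5, so result = 0.5

0.50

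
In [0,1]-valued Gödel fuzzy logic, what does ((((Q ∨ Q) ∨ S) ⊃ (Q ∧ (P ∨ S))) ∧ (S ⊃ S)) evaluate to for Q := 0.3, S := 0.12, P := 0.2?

0.20

(Q ∨ Q) = max(0.3, 0.3) = 0.3
((Q ∨ Q) ∨ S) = max(0.3, 0.12) = 0.3
(P ∨ S) = max(0.2, 0.12) = 0.2
(Q ∧ (P ∨ S)) = min(0.3, 0.2) = 0.2
(((Q ∨ Q) ∨ S) ⊃ (Q ∧ (P ∨ S))): 0.3 > 0.2, so result = 0.2
(S ⊃ S): 0.12 ≤ 0.12, so result = 1
((((Q ∨ Q) ∨ S) ⊃ (Q ∧ (P ∨ S))) ∧ (S ⊃ S)) = min(0.2, 1) = 0.2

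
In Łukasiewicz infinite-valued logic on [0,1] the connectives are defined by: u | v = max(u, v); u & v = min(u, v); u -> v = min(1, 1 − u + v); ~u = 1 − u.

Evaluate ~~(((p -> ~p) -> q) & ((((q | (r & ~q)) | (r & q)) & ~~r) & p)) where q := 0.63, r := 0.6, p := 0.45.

0.45

~p: Łukasiewicz ¬ gives 1 − 0.45 = 0.55
(p -> ~p): min(1, 1 − 0.45 + 0.55) = 1
((p -> ~p) -> q): min(1, 1 − 1 + 0.63) = 0.63
~q: Łukasiewicz ¬ gives 1 − 0.63 = 0.37
(r & ~q) = min(0.6, 0.37) = 0.37
(q | (r & ~q)) = max(0.63, 0.37) = 0.63
(r & q) = min(0.6, 0.63) = 0.6
((q | (r & ~q)) | (r & q)) = max(0.63, 0.6) = 0.63
~r: Łukasiewicz ¬ gives 1 − 0.6 = 0.4
~~r: Łukasiewicz ¬ gives 1 − 0.4 = 0.6
(((q | (r & ~q)) | (r & q)) & ~~r) = min(0.63, 0.6) = 0.6
((((q | (r & ~q)) | (r & q)) & ~~r) & p) = min(0.6, 0.45) = 0.45
(((p -> ~p) -> q) & ((((q | (r & ~q)) | (r & q)) & ~~r) & p)) = min(0.63, 0.45) = 0.45
~(((p -> ~p) -> q) & ((((q | (r & ~q)) | (r & q)) & ~~r) & p)): Łukasiewicz ¬ gives 1 − 0.45 = 0.55
~~(((p -> ~p) -> q) & ((((q | (r & ~q)) | (r & q)) & ~~r) & p)): Łukasiewicz ¬ gives 1 − 0.55 = 0.45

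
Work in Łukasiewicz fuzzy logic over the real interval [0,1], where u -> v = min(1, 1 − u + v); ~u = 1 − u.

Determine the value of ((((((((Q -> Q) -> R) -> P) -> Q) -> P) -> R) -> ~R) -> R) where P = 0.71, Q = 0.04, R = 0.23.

(Q -> Q): min(1, 1 − 0.04 + 0.04) = 1
((Q -> Q) -> R): min(1, 1 − 1 + 0.23) = 0.23
(((Q -> Q) -> R) -> P): min(1, 1 − 0.23 + 0.71) = 1
((((Q -> Q) -> R) -> P) -> Q): min(1, 1 − 1 + 0.04) = 0.04
(((((Q -> Q) -> R) -> P) -> Q) -> P): min(1, 1 − 0.04 + 0.71) = 1
((((((Q -> Q) -> R) -> P) -> Q) -> P) -> R): min(1, 1 − 1 + 0.23) = 0.23
~R: Łukasiewicz ¬ gives 1 − 0.23 = 0.77
(((((((Q -> Q) -> R) -> P) -> Q) -> P) -> R) -> ~R): min(1, 1 − 0.23 + 0.77) = 1
((((((((Q -> Q) -> R) -> P) -> Q) -> P) -> R) -> ~R) -> R): min(1, 1 − 1 + 0.23) = 0.23

0.23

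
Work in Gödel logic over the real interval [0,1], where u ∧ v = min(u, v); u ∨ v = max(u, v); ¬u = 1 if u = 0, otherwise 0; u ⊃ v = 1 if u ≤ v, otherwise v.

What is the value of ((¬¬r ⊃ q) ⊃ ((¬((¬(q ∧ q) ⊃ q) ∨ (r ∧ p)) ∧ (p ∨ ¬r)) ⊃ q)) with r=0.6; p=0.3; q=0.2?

1.00

¬r: Gödel ¬ of 0.6 = 0 (operand ≠ 0)
¬¬r: Gödel ¬ of 0 = 1 (operand is 0)
(¬¬r ⊃ q): 1 > 0.2, so result = 0.2
(q ∧ q) = min(0.2, 0.2) = 0.2
¬(q ∧ q): Gödel ¬ of 0.2 = 0 (operand ≠ 0)
(¬(q ∧ q) ⊃ q): 0 ≤ 0.2, so result = 1
(r ∧ p) = min(0.6, 0.3) = 0.3
((¬(q ∧ q) ⊃ q) ∨ (r ∧ p)) = max(1, 0.3) = 1
¬((¬(q ∧ q) ⊃ q) ∨ (r ∧ p)): Gödel ¬ of 1 = 0 (operand ≠ 0)
¬r: Gödel ¬ of 0.6 = 0 (operand ≠ 0)
(p ∨ ¬r) = max(0.3, 0) = 0.3
(¬((¬(q ∧ q) ⊃ q) ∨ (r ∧ p)) ∧ (p ∨ ¬r)) = min(0, 0.3) = 0
((¬((¬(q ∧ q) ⊃ q) ∨ (r ∧ p)) ∧ (p ∨ ¬r)) ⊃ q): 0 ≤ 0.2, so result = 1
((¬¬r ⊃ q) ⊃ ((¬((¬(q ∧ q) ⊃ q) ∨ (r ∧ p)) ∧ (p ∨ ¬r)) ⊃ q)): 0.2 ≤ 1, so result = 1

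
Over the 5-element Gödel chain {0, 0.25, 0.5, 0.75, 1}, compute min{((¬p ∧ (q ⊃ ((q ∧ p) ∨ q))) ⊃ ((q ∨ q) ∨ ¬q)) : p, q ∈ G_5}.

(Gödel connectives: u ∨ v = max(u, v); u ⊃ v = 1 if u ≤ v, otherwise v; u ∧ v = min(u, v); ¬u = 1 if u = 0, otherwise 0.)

0.25

The minimum is attained at p = 0, q = 0.25:
  ¬p: Gödel ¬ of 0 = 1 (operand is 0)
  (q ∧ p) = min(0.25, 0) = 0
  ((q ∧ p) ∨ q) = max(0, 0.25) = 0.25
  (q ⊃ ((q ∧ p) ∨ q)): 0.25 ≤ 0.25, so result = 1
  (¬p ∧ (q ⊃ ((q ∧ p) ∨ q))) = min(1, 1) = 1
  (q ∨ q) = max(0.25, 0.25) = 0.25
  ¬q: Gödel ¬ of 0.25 = 0 (operand ≠ 0)
  ((q ∨ q) ∨ ¬q) = max(0.25, 0) = 0.25
  ((¬p ∧ (q ⊃ ((q ∧ p) ∨ q))) ⊃ ((q ∨ q) ∨ ¬q)): 1 > 0.25, so result = 0.25
Checking all 25 assignments confirms none give a value below 0.25.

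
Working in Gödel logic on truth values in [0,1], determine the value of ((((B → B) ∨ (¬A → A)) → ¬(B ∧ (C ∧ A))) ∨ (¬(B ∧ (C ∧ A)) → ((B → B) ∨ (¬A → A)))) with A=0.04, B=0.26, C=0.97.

1.00

(B → B): 0.26 ≤ 0.26, so result = 1
¬A: Gödel ¬ of 0.04 = 0 (operand ≠ 0)
(¬A → A): 0 ≤ 0.04, so result = 1
((B → B) ∨ (¬A → A)) = max(1, 1) = 1
(C ∧ A) = min(0.97, 0.04) = 0.04
(B ∧ (C ∧ A)) = min(0.26, 0.04) = 0.04
¬(B ∧ (C ∧ A)): Gödel ¬ of 0.04 = 0 (operand ≠ 0)
(((B → B) ∨ (¬A → A)) → ¬(B ∧ (C ∧ A))): 1 > 0, so result = 0
(C ∧ A) = min(0.97, 0.04) = 0.04
(B ∧ (C ∧ A)) = min(0.26, 0.04) = 0.04
¬(B ∧ (C ∧ A)): Gödel ¬ of 0.04 = 0 (operand ≠ 0)
(B → B): 0.26 ≤ 0.26, so result = 1
¬A: Gödel ¬ of 0.04 = 0 (operand ≠ 0)
(¬A → A): 0 ≤ 0.04, so result = 1
((B → B) ∨ (¬A → A)) = max(1, 1) = 1
(¬(B ∧ (C ∧ A)) → ((B → B) ∨ (¬A → A))): 0 ≤ 1, so result = 1
((((B → B) ∨ (¬A → A)) → ¬(B ∧ (C ∧ A))) ∨ (¬(B ∧ (C ∧ A)) → ((B → B) ∨ (¬A → A)))) = max(0, 1) = 1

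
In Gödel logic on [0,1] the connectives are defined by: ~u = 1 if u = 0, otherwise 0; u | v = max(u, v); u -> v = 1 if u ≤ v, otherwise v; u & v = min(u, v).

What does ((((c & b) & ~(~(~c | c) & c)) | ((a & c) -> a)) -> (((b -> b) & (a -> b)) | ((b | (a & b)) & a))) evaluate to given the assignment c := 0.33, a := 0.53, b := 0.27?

(c & b) = min(0.33, 0.27) = 0.27
~c: Gödel ¬ of 0.33 = 0 (operand ≠ 0)
(~c | c) = max(0, 0.33) = 0.33
~(~c | c): Gödel ¬ of 0.33 = 0 (operand ≠ 0)
(~(~c | c) & c) = min(0, 0.33) = 0
~(~(~c | c) & c): Gödel ¬ of 0 = 1 (operand is 0)
((c & b) & ~(~(~c | c) & c)) = min(0.27, 1) = 0.27
(a & c) = min(0.53, 0.33) = 0.33
((a & c) -> a): 0.33 ≤ 0.53, so result = 1
(((c & b) & ~(~(~c | c) & c)) | ((a & c) -> a)) = max(0.27, 1) = 1
(b -> b): 0.27 ≤ 0.27, so result = 1
(a -> b): 0.53 > 0.27, so result = 0.27
((b -> b) & (a -> b)) = min(1, 0.27) = 0.27
(a & b) = min(0.53, 0.27) = 0.27
(b | (a & b)) = max(0.27, 0.27) = 0.27
((b | (a & b)) & a) = min(0.27, 0.53) = 0.27
(((b -> b) & (a -> b)) | ((b | (a & b)) & a)) = max(0.27, 0.27) = 0.27
((((c & b) & ~(~(~c | c) & c)) | ((a & c) -> a)) -> (((b -> b) & (a -> b)) | ((b | (a & b)) & a))): 1 > 0.27, so result = 0.27

0.27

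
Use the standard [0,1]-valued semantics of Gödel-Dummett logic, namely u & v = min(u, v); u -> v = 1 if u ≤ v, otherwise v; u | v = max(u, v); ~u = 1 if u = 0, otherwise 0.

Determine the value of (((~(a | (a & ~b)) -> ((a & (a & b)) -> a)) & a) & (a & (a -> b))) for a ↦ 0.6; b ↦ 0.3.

~b: Gödel ¬ of 0.3 = 0 (operand ≠ 0)
(a & ~b) = min(0.6, 0) = 0
(a | (a & ~b)) = max(0.6, 0) = 0.6
~(a | (a & ~b)): Gödel ¬ of 0.6 = 0 (operand ≠ 0)
(a & b) = min(0.6, 0.3) = 0.3
(a & (a & b)) = min(0.6, 0.3) = 0.3
((a & (a & b)) -> a): 0.3 ≤ 0.6, so result = 1
(~(a | (a & ~b)) -> ((a & (a & b)) -> a)): 0 ≤ 1, so result = 1
((~(a | (a & ~b)) -> ((a & (a & b)) -> a)) & a) = min(1, 0.6) = 0.6
(a -> b): 0.6 > 0.3, so result = 0.3
(a & (a -> b)) = min(0.6, 0.3) = 0.3
(((~(a | (a & ~b)) -> ((a & (a & b)) -> a)) & a) & (a & (a -> b))) = min(0.6, 0.3) = 0.3

0.30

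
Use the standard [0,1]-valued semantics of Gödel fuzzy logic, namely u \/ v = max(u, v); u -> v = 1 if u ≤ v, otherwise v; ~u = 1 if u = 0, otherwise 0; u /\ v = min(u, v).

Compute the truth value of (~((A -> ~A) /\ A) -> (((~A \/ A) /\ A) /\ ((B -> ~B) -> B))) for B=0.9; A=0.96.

~A: Gödel ¬ of 0.96 = 0 (operand ≠ 0)
(A -> ~A): 0.96 > 0, so result = 0
((A -> ~A) /\ A) = min(0, 0.96) = 0
~((A -> ~A) /\ A): Gödel ¬ of 0 = 1 (operand is 0)
~A: Gödel ¬ of 0.96 = 0 (operand ≠ 0)
(~A \/ A) = max(0, 0.96) = 0.96
((~A \/ A) /\ A) = min(0.96, 0.96) = 0.96
~B: Gödel ¬ of 0.9 = 0 (operand ≠ 0)
(B -> ~B): 0.9 > 0, so result = 0
((B -> ~B) -> B): 0 ≤ 0.9, so result = 1
(((~A \/ A) /\ A) /\ ((B -> ~B) -> B)) = min(0.96, 1) = 0.96
(~((A -> ~A) /\ A) -> (((~A \/ A) /\ A) /\ ((B -> ~B) -> B))): 1 > 0.96, so result = 0.96

0.96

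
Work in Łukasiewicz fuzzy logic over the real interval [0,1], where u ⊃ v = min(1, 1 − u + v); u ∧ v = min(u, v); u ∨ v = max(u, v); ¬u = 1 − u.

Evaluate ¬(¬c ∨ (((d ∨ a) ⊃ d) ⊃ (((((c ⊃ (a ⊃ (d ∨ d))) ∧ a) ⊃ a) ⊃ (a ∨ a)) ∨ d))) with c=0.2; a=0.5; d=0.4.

0.20

¬c: Łukasiewicz ¬ gives 1 − 0.2 = 0.8
(d ∨ a) = max(0.4, 0.5) = 0.5
((d ∨ a) ⊃ d): min(1, 1 − 0.5 + 0.4) = 0.9
(d ∨ d) = max(0.4, 0.4) = 0.4
(a ⊃ (d ∨ d)): min(1, 1 − 0.5 + 0.4) = 0.9
(c ⊃ (a ⊃ (d ∨ d))): min(1, 1 − 0.2 + 0.9) = 1
((c ⊃ (a ⊃ (d ∨ d))) ∧ a) = min(1, 0.5) = 0.5
(((c ⊃ (a ⊃ (d ∨ d))) ∧ a) ⊃ a): min(1, 1 − 0.5 + 0.5) = 1
(a ∨ a) = max(0.5, 0.5) = 0.5
((((c ⊃ (a ⊃ (d ∨ d))) ∧ a) ⊃ a) ⊃ (a ∨ a)): min(1, 1 − 1 + 0.5) = 0.5
(((((c ⊃ (a ⊃ (d ∨ d))) ∧ a) ⊃ a) ⊃ (a ∨ a)) ∨ d) = max(0.5, 0.4) = 0.5
(((d ∨ a) ⊃ d) ⊃ (((((c ⊃ (a ⊃ (d ∨ d))) ∧ a) ⊃ a) ⊃ (a ∨ a)) ∨ d)): min(1, 1 − 0.9 + 0.5) = 0.6
(¬c ∨ (((d ∨ a) ⊃ d) ⊃ (((((c ⊃ (a ⊃ (d ∨ d))) ∧ a) ⊃ a) ⊃ (a ∨ a)) ∨ d))) = max(0.8, 0.6) = 0.8
¬(¬c ∨ (((d ∨ a) ⊃ d) ⊃ (((((c ⊃ (a ⊃ (d ∨ d))) ∧ a) ⊃ a) ⊃ (a ∨ a)) ∨ d))): Łukasiewicz ¬ gives 1 − 0.8 = 0.2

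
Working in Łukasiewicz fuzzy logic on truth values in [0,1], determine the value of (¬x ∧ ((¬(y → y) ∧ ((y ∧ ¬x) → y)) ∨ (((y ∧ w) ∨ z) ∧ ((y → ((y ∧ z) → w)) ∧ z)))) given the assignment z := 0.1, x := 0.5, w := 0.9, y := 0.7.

0.10

¬x: Łukasiewicz ¬ gives 1 − 0.5 = 0.5
(y → y): min(1, 1 − 0.7 + 0.7) = 1
¬(y → y): Łukasiewicz ¬ gives 1 − 1 = 0
¬x: Łukasiewicz ¬ gives 1 − 0.5 = 0.5
(y ∧ ¬x) = min(0.7, 0.5) = 0.5
((y ∧ ¬x) → y): min(1, 1 − 0.5 + 0.7) = 1
(¬(y → y) ∧ ((y ∧ ¬x) → y)) = min(0, 1) = 0
(y ∧ w) = min(0.7, 0.9) = 0.7
((y ∧ w) ∨ z) = max(0.7, 0.1) = 0.7
(y ∧ z) = min(0.7, 0.1) = 0.1
((y ∧ z) → w): min(1, 1 − 0.1 + 0.9) = 1
(y → ((y ∧ z) → w)): min(1, 1 − 0.7 + 1) = 1
((y → ((y ∧ z) → w)) ∧ z) = min(1, 0.1) = 0.1
(((y ∧ w) ∨ z) ∧ ((y → ((y ∧ z) → w)) ∧ z)) = min(0.7, 0.1) = 0.1
((¬(y → y) ∧ ((y ∧ ¬x) → y)) ∨ (((y ∧ w) ∨ z) ∧ ((y → ((y ∧ z) → w)) ∧ z))) = max(0, 0.1) = 0.1
(¬x ∧ ((¬(y → y) ∧ ((y ∧ ¬x) → y)) ∨ (((y ∧ w) ∨ z) ∧ ((y → ((y ∧ z) → w)) ∧ z)))) = min(0.5, 0.1) = 0.1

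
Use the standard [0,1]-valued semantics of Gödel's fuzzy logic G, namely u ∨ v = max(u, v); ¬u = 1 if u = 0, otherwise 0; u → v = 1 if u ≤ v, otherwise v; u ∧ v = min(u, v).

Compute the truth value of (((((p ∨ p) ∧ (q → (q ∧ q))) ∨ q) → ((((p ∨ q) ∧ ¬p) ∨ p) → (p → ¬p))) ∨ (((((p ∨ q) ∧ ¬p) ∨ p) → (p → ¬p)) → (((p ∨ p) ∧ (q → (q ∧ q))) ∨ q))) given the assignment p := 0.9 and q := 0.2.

(p ∨ p) = max(0.9, 0.9) = 0.9
(q ∧ q) = min(0.2, 0.2) = 0.2
(q → (q ∧ q)): 0.2 ≤ 0.2, so result = 1
((p ∨ p) ∧ (q → (q ∧ q))) = min(0.9, 1) = 0.9
(((p ∨ p) ∧ (q → (q ∧ q))) ∨ q) = max(0.9, 0.2) = 0.9
(p ∨ q) = max(0.9, 0.2) = 0.9
¬p: Gödel ¬ of 0.9 = 0 (operand ≠ 0)
((p ∨ q) ∧ ¬p) = min(0.9, 0) = 0
(((p ∨ q) ∧ ¬p) ∨ p) = max(0, 0.9) = 0.9
¬p: Gödel ¬ of 0.9 = 0 (operand ≠ 0)
(p → ¬p): 0.9 > 0, so result = 0
((((p ∨ q) ∧ ¬p) ∨ p) → (p → ¬p)): 0.9 > 0, so result = 0
((((p ∨ p) ∧ (q → (q ∧ q))) ∨ q) → ((((p ∨ q) ∧ ¬p) ∨ p) → (p → ¬p))): 0.9 > 0, so result = 0
(p ∨ q) = max(0.9, 0.2) = 0.9
¬p: Gödel ¬ of 0.9 = 0 (operand ≠ 0)
((p ∨ q) ∧ ¬p) = min(0.9, 0) = 0
(((p ∨ q) ∧ ¬p) ∨ p) = max(0, 0.9) = 0.9
¬p: Gödel ¬ of 0.9 = 0 (operand ≠ 0)
(p → ¬p): 0.9 > 0, so result = 0
((((p ∨ q) ∧ ¬p) ∨ p) → (p → ¬p)): 0.9 > 0, so result = 0
(p ∨ p) = max(0.9, 0.9) = 0.9
(q ∧ q) = min(0.2, 0.2) = 0.2
(q → (q ∧ q)): 0.2 ≤ 0.2, so result = 1
((p ∨ p) ∧ (q → (q ∧ q))) = min(0.9, 1) = 0.9
(((p ∨ p) ∧ (q → (q ∧ q))) ∨ q) = max(0.9, 0.2) = 0.9
(((((p ∨ q) ∧ ¬p) ∨ p) → (p → ¬p)) → (((p ∨ p) ∧ (q → (q ∧ q))) ∨ q)): 0 ≤ 0.9, so result = 1
(((((p ∨ p) ∧ (q → (q ∧ q))) ∨ q) → ((((p ∨ q) ∧ ¬p) ∨ p) → (p → ¬p))) ∨ (((((p ∨ q) ∧ ¬p) ∨ p) → (p → ¬p)) → (((p ∨ p) ∧ (q → (q ∧ q))) ∨ q))) = max(0, 1) = 1

1.00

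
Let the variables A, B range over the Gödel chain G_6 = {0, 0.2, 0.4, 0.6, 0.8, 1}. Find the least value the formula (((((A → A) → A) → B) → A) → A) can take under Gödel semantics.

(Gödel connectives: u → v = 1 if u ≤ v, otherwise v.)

The minimum is attained at A = 0.2, B = 0:
  (A → A): 0.2 ≤ 0.2, so result = 1
  ((A → A) → A): 1 > 0.2, so result = 0.2
  (((A → A) → A) → B): 0.2 > 0, so result = 0
  ((((A → A) → A) → B) → A): 0 ≤ 0.2, so result = 1
  (((((A → A) → A) → B) → A) → A): 1 > 0.2, so result = 0.2
Checking all 36 assignments confirms none give a value below 0.20.

0.20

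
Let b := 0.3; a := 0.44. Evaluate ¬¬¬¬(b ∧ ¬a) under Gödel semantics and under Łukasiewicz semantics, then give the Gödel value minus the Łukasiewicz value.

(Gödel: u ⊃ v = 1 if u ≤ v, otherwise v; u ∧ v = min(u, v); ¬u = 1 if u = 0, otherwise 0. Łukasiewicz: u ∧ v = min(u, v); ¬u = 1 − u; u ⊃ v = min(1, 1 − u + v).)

Gödel evaluation:
  ¬a: Gödel ¬ of 0.44 = 0 (operand ≠ 0)
  (b ∧ ¬a) = min(0.3, 0) = 0
  ¬(b ∧ ¬a): Gödel ¬ of 0 = 1 (operand is 0)
  ¬¬(b ∧ ¬a): Gödel ¬ of 1 = 0 (operand ≠ 0)
  ¬¬¬(b ∧ ¬a): Gödel ¬ of 0 = 1 (operand is 0)
  ¬¬¬¬(b ∧ ¬a): Gödel ¬ of 1 = 0 (operand ≠ 0)
  Gödel value = 0
Łukasiewicz evaluation:
  ¬a: Łukasiewicz ¬ gives 1 − 0.44 = 0.56
  (b ∧ ¬a) = min(0.3, 0.56) = 0.3
  ¬(b ∧ ¬a): Łukasiewicz ¬ gives 1 − 0.3 = 0.7
  ¬¬(b ∧ ¬a): Łukasiewicz ¬ gives 1 − 0.7 = 0.3
  ¬¬¬(b ∧ ¬a): Łukasiewicz ¬ gives 1 − 0.3 = 0.7
  ¬¬¬¬(b ∧ ¬a): Łukasiewicz ¬ gives 1 − 0.7 = 0.3
  Łukasiewicz value = 0.3
Difference: 0 − 0.3 = -0.30

-0.30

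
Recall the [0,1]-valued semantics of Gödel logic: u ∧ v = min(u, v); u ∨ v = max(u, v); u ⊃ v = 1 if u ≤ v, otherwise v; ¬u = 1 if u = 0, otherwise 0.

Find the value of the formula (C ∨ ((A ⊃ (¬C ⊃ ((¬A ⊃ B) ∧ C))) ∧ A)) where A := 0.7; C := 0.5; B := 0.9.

¬C: Gödel ¬ of 0.5 = 0 (operand ≠ 0)
¬A: Gödel ¬ of 0.7 = 0 (operand ≠ 0)
(¬A ⊃ B): 0 ≤ 0.9, so result = 1
((¬A ⊃ B) ∧ C) = min(1, 0.5) = 0.5
(¬C ⊃ ((¬A ⊃ B) ∧ C)): 0 ≤ 0.5, so result = 1
(A ⊃ (¬C ⊃ ((¬A ⊃ B) ∧ C))): 0.7 ≤ 1, so result = 1
((A ⊃ (¬C ⊃ ((¬A ⊃ B) ∧ C))) ∧ A) = min(1, 0.7) = 0.7
(C ∨ ((A ⊃ (¬C ⊃ ((¬A ⊃ B) ∧ C))) ∧ A)) = max(0.5, 0.7) = 0.7

0.70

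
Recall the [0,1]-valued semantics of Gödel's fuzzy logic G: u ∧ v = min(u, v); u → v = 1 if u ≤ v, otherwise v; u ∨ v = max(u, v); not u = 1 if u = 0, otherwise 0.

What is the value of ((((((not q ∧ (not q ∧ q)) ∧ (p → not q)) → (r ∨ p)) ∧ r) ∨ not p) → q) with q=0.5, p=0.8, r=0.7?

0.50

not q: Gödel ¬ of 0.5 = 0 (operand ≠ 0)
not q: Gödel ¬ of 0.5 = 0 (operand ≠ 0)
(not q ∧ q) = min(0, 0.5) = 0
(not q ∧ (not q ∧ q)) = min(0, 0) = 0
not q: Gödel ¬ of 0.5 = 0 (operand ≠ 0)
(p → not q): 0.8 > 0, so result = 0
((not q ∧ (not q ∧ q)) ∧ (p → not q)) = min(0, 0) = 0
(r ∨ p) = max(0.7, 0.8) = 0.8
(((not q ∧ (not q ∧ q)) ∧ (p → not q)) → (r ∨ p)): 0 ≤ 0.8, so result = 1
((((not q ∧ (not q ∧ q)) ∧ (p → not q)) → (r ∨ p)) ∧ r) = min(1, 0.7) = 0.7
not p: Gödel ¬ of 0.8 = 0 (operand ≠ 0)
(((((not q ∧ (not q ∧ q)) ∧ (p → not q)) → (r ∨ p)) ∧ r) ∨ not p) = max(0.7, 0) = 0.7
((((((not q ∧ (not q ∧ q)) ∧ (p → not q)) → (r ∨ p)) ∧ r) ∨ not p) → q): 0.7 > 0.5, so result = 0.5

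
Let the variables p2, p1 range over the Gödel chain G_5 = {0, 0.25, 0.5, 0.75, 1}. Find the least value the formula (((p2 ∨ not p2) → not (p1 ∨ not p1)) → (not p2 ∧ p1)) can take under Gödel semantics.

1.00

Every assignment gives 1. For instance at p2 = 0, p1 = 0:
  not p2: Gödel ¬ of 0 = 1 (operand is 0)
  (p2 ∨ not p2) = max(0, 1) = 1
  not p1: Gödel ¬ of 0 = 1 (operand is 0)
  (p1 ∨ not p1) = max(0, 1) = 1
  not (p1 ∨ not p1): Gödel ¬ of 1 = 0 (operand ≠ 0)
  ((p2 ∨ not p2) → not (p1 ∨ not p1)): 1 > 0, so result = 0
  not p2: Gödel ¬ of 0 = 1 (operand is 0)
  (not p2 ∧ p1) = min(1, 0) = 0
  (((p2 ∨ not p2) → not (p1 ∨ not p1)) → (not p2 ∧ p1)): 0 ≤ 0, so result = 1
All 25 assignments give value 1 — the formula is a G_5-tautology.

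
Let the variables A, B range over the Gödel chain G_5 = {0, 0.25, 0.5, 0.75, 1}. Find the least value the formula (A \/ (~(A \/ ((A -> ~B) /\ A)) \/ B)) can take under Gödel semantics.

The minimum is attained at A = 0.25, B = 0:
  ~B: Gödel ¬ of 0 = 1 (operand is 0)
  (A -> ~B): 0.25 ≤ 1, so result = 1
  ((A -> ~B) /\ A) = min(1, 0.25) = 0.25
  (A \/ ((A -> ~B) /\ A)) = max(0.25, 0.25) = 0.25
  ~(A \/ ((A -> ~B) /\ A)): Gödel ¬ of 0.25 = 0 (operand ≠ 0)
  (~(A \/ ((A -> ~B) /\ A)) \/ B) = max(0, 0) = 0
  (A \/ (~(A \/ ((A -> ~B) /\ A)) \/ B)) = max(0.25, 0) = 0.25
Checking all 25 assignments confirms none give a value below 0.25.

0.25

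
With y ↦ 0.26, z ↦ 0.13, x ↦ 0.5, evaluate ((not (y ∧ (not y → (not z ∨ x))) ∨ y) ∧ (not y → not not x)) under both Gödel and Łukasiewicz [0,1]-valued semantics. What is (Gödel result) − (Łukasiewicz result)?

Gödel evaluation:
  not y: Gödel ¬ of 0.26 = 0 (operand ≠ 0)
  not z: Gödel ¬ of 0.13 = 0 (operand ≠ 0)
  (not z ∨ x) = max(0, 0.5) = 0.5
  (not y → (not z ∨ x)): 0 ≤ 0.5, so result = 1
  (y ∧ (not y → (not z ∨ x))) = min(0.26, 1) = 0.26
  not (y ∧ (not y → (not z ∨ x))): Gödel ¬ of 0.26 = 0 (operand ≠ 0)
  (not (y ∧ (not y → (not z ∨ x))) ∨ y) = max(0, 0.26) = 0.26
  not y: Gödel ¬ of 0.26 = 0 (operand ≠ 0)
  not x: Gödel ¬ of 0.5 = 0 (operand ≠ 0)
  not not x: Gödel ¬ of 0 = 1 (operand is 0)
  (not y → not not x): 0 ≤ 1, so result = 1
  ((not (y ∧ (not y → (not z ∨ x))) ∨ y) ∧ (not y → not not x)) = min(0.26, 1) = 0.26
  Gödel value = 0.26
Łukasiewicz evaluation:
  not y: Łukasiewicz ¬ gives 1 − 0.26 = 0.74
  not z: Łukasiewicz ¬ gives 1 − 0.13 = 0.87
  (not z ∨ x) = max(0.87, 0.5) = 0.87
  (not y → (not z ∨ x)): min(1, 1 − 0.74 + 0.87) = 1
  (y ∧ (not y → (not z ∨ x))) = min(0.26, 1) = 0.26
  not (y ∧ (not y → (not z ∨ x))): Łukasiewicz ¬ gives 1 − 0.26 = 0.74
  (not (y ∧ (not y → (not z ∨ x))) ∨ y) = max(0.74, 0.26) = 0.74
  not y: Łukasiewicz ¬ gives 1 − 0.26 = 0.74
  not x: Łukasiewicz ¬ gives 1 − 0.5 = 0.5
  not not x: Łukasiewicz ¬ gives 1 − 0.5 = 0.5
  (not y → not not x): min(1, 1 − 0.74 + 0.5) = 0.76
  ((not (y ∧ (not y → (not z ∨ x))) ∨ y) ∧ (not y → not not x)) = min(0.74, 0.76) = 0.74
  Łukasiewicz value = 0.74
Difference: 0.26 − 0.74 = -0.48

-0.48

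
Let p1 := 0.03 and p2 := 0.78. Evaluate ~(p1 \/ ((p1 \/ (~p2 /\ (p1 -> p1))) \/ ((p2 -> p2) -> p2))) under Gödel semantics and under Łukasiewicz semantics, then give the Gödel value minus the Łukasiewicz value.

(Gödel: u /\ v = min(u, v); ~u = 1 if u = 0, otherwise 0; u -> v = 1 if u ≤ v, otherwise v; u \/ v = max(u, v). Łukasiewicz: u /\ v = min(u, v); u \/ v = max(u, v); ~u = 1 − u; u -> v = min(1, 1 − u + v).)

Gödel evaluation:
  ~p2: Gödel ¬ of 0.78 = 0 (operand ≠ 0)
  (p1 -> p1): 0.03 ≤ 0.03, so result = 1
  (~p2 /\ (p1 -> p1)) = min(0, 1) = 0
  (p1 \/ (~p2 /\ (p1 -> p1))) = max(0.03, 0) = 0.03
  (p2 -> p2): 0.78 ≤ 0.78, so result = 1
  ((p2 -> p2) -> p2): 1 > 0.78, so result = 0.78
  ((p1 \/ (~p2 /\ (p1 -> p1))) \/ ((p2 -> p2) -> p2)) = max(0.03, 0.78) = 0.78
  (p1 \/ ((p1 \/ (~p2 /\ (p1 -> p1))) \/ ((p2 -> p2) -> p2))) = max(0.03, 0.78) = 0.78
  ~(p1 \/ ((p1 \/ (~p2 /\ (p1 -> p1))) \/ ((p2 -> p2) -> p2))): Gödel ¬ of 0.78 = 0 (operand ≠ 0)
  Gödel value = 0
Łukasiewicz evaluation:
  ~p2: Łukasiewicz ¬ gives 1 − 0.78 = 0.22
  (p1 -> p1): min(1, 1 − 0.03 + 0.03) = 1
  (~p2 /\ (p1 -> p1)) = min(0.22, 1) = 0.22
  (p1 \/ (~p2 /\ (p1 -> p1))) = max(0.03, 0.22) = 0.22
  (p2 -> p2): min(1, 1 − 0.78 + 0.78) = 1
  ((p2 -> p2) -> p2): min(1, 1 − 1 + 0.78) = 0.78
  ((p1 \/ (~p2 /\ (p1 -> p1))) \/ ((p2 -> p2) -> p2)) = max(0.22, 0.78) = 0.78
  (p1 \/ ((p1 \/ (~p2 /\ (p1 -> p1))) \/ ((p2 -> p2) -> p2))) = max(0.03, 0.78) = 0.78
  ~(p1 \/ ((p1 \/ (~p2 /\ (p1 -> p1))) \/ ((p2 -> p2) -> p2))): Łukasiewicz ¬ gives 1 − 0.78 = 0.22
  Łukasiewicz value = 0.22
Difference: 0 − 0.22 = -0.22

-0.22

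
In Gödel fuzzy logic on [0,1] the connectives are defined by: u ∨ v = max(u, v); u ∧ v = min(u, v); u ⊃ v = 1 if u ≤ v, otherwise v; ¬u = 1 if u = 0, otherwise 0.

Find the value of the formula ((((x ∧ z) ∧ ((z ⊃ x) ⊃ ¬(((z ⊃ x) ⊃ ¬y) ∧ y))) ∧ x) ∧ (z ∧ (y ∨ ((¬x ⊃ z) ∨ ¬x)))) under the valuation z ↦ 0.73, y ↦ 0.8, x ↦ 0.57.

0.57

(x ∧ z) = min(0.57, 0.73) = 0.57
(z ⊃ x): 0.73 > 0.57, so result = 0.57
(z ⊃ x): 0.73 > 0.57, so result = 0.57
¬y: Gödel ¬ of 0.8 = 0 (operand ≠ 0)
((z ⊃ x) ⊃ ¬y): 0.57 > 0, so result = 0
(((z ⊃ x) ⊃ ¬y) ∧ y) = min(0, 0.8) = 0
¬(((z ⊃ x) ⊃ ¬y) ∧ y): Gödel ¬ of 0 = 1 (operand is 0)
((z ⊃ x) ⊃ ¬(((z ⊃ x) ⊃ ¬y) ∧ y)): 0.57 ≤ 1, so result = 1
((x ∧ z) ∧ ((z ⊃ x) ⊃ ¬(((z ⊃ x) ⊃ ¬y) ∧ y))) = min(0.57, 1) = 0.57
(((x ∧ z) ∧ ((z ⊃ x) ⊃ ¬(((z ⊃ x) ⊃ ¬y) ∧ y))) ∧ x) = min(0.57, 0.57) = 0.57
¬x: Gödel ¬ of 0.57 = 0 (operand ≠ 0)
(¬x ⊃ z): 0 ≤ 0.73, so result = 1
¬x: Gödel ¬ of 0.57 = 0 (operand ≠ 0)
((¬x ⊃ z) ∨ ¬x) = max(1, 0) = 1
(y ∨ ((¬x ⊃ z) ∨ ¬x)) = max(0.8, 1) = 1
(z ∧ (y ∨ ((¬x ⊃ z) ∨ ¬x))) = min(0.73, 1) = 0.73
((((x ∧ z) ∧ ((z ⊃ x) ⊃ ¬(((z ⊃ x) ⊃ ¬y) ∧ y))) ∧ x) ∧ (z ∧ (y ∨ ((¬x ⊃ z) ∨ ¬x)))) = min(0.57, 0.73) = 0.57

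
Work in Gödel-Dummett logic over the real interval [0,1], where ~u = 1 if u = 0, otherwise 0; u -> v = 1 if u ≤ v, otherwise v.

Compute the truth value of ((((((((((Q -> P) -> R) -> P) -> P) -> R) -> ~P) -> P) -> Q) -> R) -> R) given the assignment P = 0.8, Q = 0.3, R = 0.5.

(Q -> P): 0.3 ≤ 0.8, so result = 1
((Q -> P) -> R): 1 > 0.5, so result = 0.5
(((Q -> P) -> R) -> P): 0.5 ≤ 0.8, so result = 1
((((Q -> P) -> R) -> P) -> P): 1 > 0.8, so result = 0.8
(((((Q -> P) -> R) -> P) -> P) -> R): 0.8 > 0.5, so result = 0.5
~P: Gödel ¬ of 0.8 = 0 (operand ≠ 0)
((((((Q -> P) -> R) -> P) -> P) -> R) -> ~P): 0.5 > 0, so result = 0
(((((((Q -> P) -> R) -> P) -> P) -> R) -> ~P) -> P): 0 ≤ 0.8, so result = 1
((((((((Q -> P) -> R) -> P) -> P) -> R) -> ~P) -> P) -> Q): 1 > 0.3, so result = 0.3
(((((((((Q -> P) -> R) -> P) -> P) -> R) -> ~P) -> P) -> Q) -> R): 0.3 ≤ 0.5, so result = 1
((((((((((Q -> P) -> R) -> P) -> P) -> R) -> ~P) -> P) -> Q) -> R) -> R): 1 > 0.5, so result = 0.5

0.50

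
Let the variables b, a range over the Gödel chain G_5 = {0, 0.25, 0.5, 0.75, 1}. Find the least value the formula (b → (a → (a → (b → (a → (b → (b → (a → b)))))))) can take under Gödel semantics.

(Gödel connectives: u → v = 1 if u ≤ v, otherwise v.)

1.00

Every assignment gives 1. For instance at b = 0, a = 0:
  (a → b): 0 ≤ 0, so result = 1
  (b → (a → b)): 0 ≤ 1, so result = 1
  (b → (b → (a → b))): 0 ≤ 1, so result = 1
  (a → (b → (b → (a → b)))): 0 ≤ 1, so result = 1
  (b → (a → (b → (b → (a → b))))): 0 ≤ 1, so result = 1
  (a → (b → (a → (b → (b → (a → b)))))): 0 ≤ 1, so result = 1
  (a → (a → (b → (a → (b → (b → (a → b))))))): 0 ≤ 1, so result = 1
  (b → (a → (a → (b → (a → (b → (b → (a → b)))))))): 0 ≤ 1, so result = 1
All 25 assignments give value 1 — the formula is a G_5-tautology.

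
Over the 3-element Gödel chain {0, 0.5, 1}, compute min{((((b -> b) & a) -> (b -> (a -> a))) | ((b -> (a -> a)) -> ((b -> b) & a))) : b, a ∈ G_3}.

1.00

Every assignment gives 1. For instance at b = 0, a = 0:
  (b -> b): 0 ≤ 0, so result = 1
  ((b -> b) & a) = min(1, 0) = 0
  (a -> a): 0 ≤ 0, so result = 1
  (b -> (a -> a)): 0 ≤ 1, so result = 1
  (((b -> b) & a) -> (b -> (a -> a))): 0 ≤ 1, so result = 1
  (a -> a): 0 ≤ 0, so result = 1
  (b -> (a -> a)): 0 ≤ 1, so result = 1
  (b -> b): 0 ≤ 0, so result = 1
  ((b -> b) & a) = min(1, 0) = 0
  ((b -> (a -> a)) -> ((b -> b) & a)): 1 > 0, so result = 0
  ((((b -> b) & a) -> (b -> (a -> a))) | ((b -> (a -> a)) -> ((b -> b) & a))) = max(1, 0) = 1
All 9 assignments give value 1 — the formula is a G_3-tautology.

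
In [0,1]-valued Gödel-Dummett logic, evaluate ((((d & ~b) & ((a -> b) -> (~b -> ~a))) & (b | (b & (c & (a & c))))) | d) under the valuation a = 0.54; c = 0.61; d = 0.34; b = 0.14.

0.34

~b: Gödel ¬ of 0.14 = 0 (operand ≠ 0)
(d & ~b) = min(0.34, 0) = 0
(a -> b): 0.54 > 0.14, so result = 0.14
~b: Gödel ¬ of 0.14 = 0 (operand ≠ 0)
~a: Gödel ¬ of 0.54 = 0 (operand ≠ 0)
(~b -> ~a): 0 ≤ 0, so result = 1
((a -> b) -> (~b -> ~a)): 0.14 ≤ 1, so result = 1
((d & ~b) & ((a -> b) -> (~b -> ~a))) = min(0, 1) = 0
(a & c) = min(0.54, 0.61) = 0.54
(c & (a & c)) = min(0.61, 0.54) = 0.54
(b & (c & (a & c))) = min(0.14, 0.54) = 0.14
(b | (b & (c & (a & c)))) = max(0.14, 0.14) = 0.14
(((d & ~b) & ((a -> b) -> (~b -> ~a))) & (b | (b & (c & (a & c))))) = min(0, 0.14) = 0
((((d & ~b) & ((a -> b) -> (~b -> ~a))) & (b | (b & (c & (a & c))))) | d) = max(0, 0.34) = 0.34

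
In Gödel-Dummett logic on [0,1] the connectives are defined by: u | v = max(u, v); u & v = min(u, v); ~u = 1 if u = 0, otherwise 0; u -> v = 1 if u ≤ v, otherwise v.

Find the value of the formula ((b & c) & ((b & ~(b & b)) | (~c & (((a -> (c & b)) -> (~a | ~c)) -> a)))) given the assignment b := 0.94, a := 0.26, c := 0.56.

(b & c) = min(0.94, 0.56) = 0.56
(b & b) = min(0.94, 0.94) = 0.94
~(b & b): Gödel ¬ of 0.94 = 0 (operand ≠ 0)
(b & ~(b & b)) = min(0.94, 0) = 0
~c: Gödel ¬ of 0.56 = 0 (operand ≠ 0)
(c & b) = min(0.56, 0.94) = 0.56
(a -> (c & b)): 0.26 ≤ 0.56, so result = 1
~a: Gödel ¬ of 0.26 = 0 (operand ≠ 0)
~c: Gödel ¬ of 0.56 = 0 (operand ≠ 0)
(~a | ~c) = max(0, 0) = 0
((a -> (c & b)) -> (~a | ~c)): 1 > 0, so result = 0
(((a -> (c & b)) -> (~a | ~c)) -> a): 0 ≤ 0.26, so result = 1
(~c & (((a -> (c & b)) -> (~a | ~c)) -> a)) = min(0, 1) = 0
((b & ~(b & b)) | (~c & (((a -> (c & b)) -> (~a | ~c)) -> a))) = max(0, 0) = 0
((b & c) & ((b & ~(b & b)) | (~c & (((a -> (c & b)) -> (~a | ~c)) -> a)))) = min(0.56, 0) = 0

0.00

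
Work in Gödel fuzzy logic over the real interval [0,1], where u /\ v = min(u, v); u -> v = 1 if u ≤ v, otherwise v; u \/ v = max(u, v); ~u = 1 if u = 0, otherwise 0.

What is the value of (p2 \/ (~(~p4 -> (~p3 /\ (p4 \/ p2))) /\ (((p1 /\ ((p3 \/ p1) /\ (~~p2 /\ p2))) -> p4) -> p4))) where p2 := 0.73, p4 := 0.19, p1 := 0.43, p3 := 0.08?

~p4: Gödel ¬ of 0.19 = 0 (operand ≠ 0)
~p3: Gödel ¬ of 0.08 = 0 (operand ≠ 0)
(p4 \/ p2) = max(0.19, 0.73) = 0.73
(~p3 /\ (p4 \/ p2)) = min(0, 0.73) = 0
(~p4 -> (~p3 /\ (p4 \/ p2))): 0 ≤ 0, so result = 1
~(~p4 -> (~p3 /\ (p4 \/ p2))): Gödel ¬ of 1 = 0 (operand ≠ 0)
(p3 \/ p1) = max(0.08, 0.43) = 0.43
~p2: Gödel ¬ of 0.73 = 0 (operand ≠ 0)
~~p2: Gödel ¬ of 0 = 1 (operand is 0)
(~~p2 /\ p2) = min(1, 0.73) = 0.73
((p3 \/ p1) /\ (~~p2 /\ p2)) = min(0.43, 0.73) = 0.43
(p1 /\ ((p3 \/ p1) /\ (~~p2 /\ p2))) = min(0.43, 0.43) = 0.43
((p1 /\ ((p3 \/ p1) /\ (~~p2 /\ p2))) -> p4): 0.43 > 0.19, so result = 0.19
(((p1 /\ ((p3 \/ p1) /\ (~~p2 /\ p2))) -> p4) -> p4): 0.19 ≤ 0.19, so result = 1
(~(~p4 -> (~p3 /\ (p4 \/ p2))) /\ (((p1 /\ ((p3 \/ p1) /\ (~~p2 /\ p2))) -> p4) -> p4)) = min(0, 1) = 0
(p2 \/ (~(~p4 -> (~p3 /\ (p4 \/ p2))) /\ (((p1 /\ ((p3 \/ p1) /\ (~~p2 /\ p2))) -> p4) -> p4))) = max(0.73, 0) = 0.73

0.73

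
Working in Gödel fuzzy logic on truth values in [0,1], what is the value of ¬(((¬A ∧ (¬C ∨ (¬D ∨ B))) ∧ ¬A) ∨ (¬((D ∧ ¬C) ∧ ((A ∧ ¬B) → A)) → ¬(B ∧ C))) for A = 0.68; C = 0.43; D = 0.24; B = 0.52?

¬A: Gödel ¬ of 0.68 = 0 (operand ≠ 0)
¬C: Gödel ¬ of 0.43 = 0 (operand ≠ 0)
¬D: Gödel ¬ of 0.24 = 0 (operand ≠ 0)
(¬D ∨ B) = max(0, 0.52) = 0.52
(¬C ∨ (¬D ∨ B)) = max(0, 0.52) = 0.52
(¬A ∧ (¬C ∨ (¬D ∨ B))) = min(0, 0.52) = 0
¬A: Gödel ¬ of 0.68 = 0 (operand ≠ 0)
((¬A ∧ (¬C ∨ (¬D ∨ B))) ∧ ¬A) = min(0, 0) = 0
¬C: Gödel ¬ of 0.43 = 0 (operand ≠ 0)
(D ∧ ¬C) = min(0.24, 0) = 0
¬B: Gödel ¬ of 0.52 = 0 (operand ≠ 0)
(A ∧ ¬B) = min(0.68, 0) = 0
((A ∧ ¬B) → A): 0 ≤ 0.68, so result = 1
((D ∧ ¬C) ∧ ((A ∧ ¬B) → A)) = min(0, 1) = 0
¬((D ∧ ¬C) ∧ ((A ∧ ¬B) → A)): Gödel ¬ of 0 = 1 (operand is 0)
(B ∧ C) = min(0.52, 0.43) = 0.43
¬(B ∧ C): Gödel ¬ of 0.43 = 0 (operand ≠ 0)
(¬((D ∧ ¬C) ∧ ((A ∧ ¬B) → A)) → ¬(B ∧ C)): 1 > 0, so result = 0
(((¬A ∧ (¬C ∨ (¬D ∨ B))) ∧ ¬A) ∨ (¬((D ∧ ¬C) ∧ ((A ∧ ¬B) → A)) → ¬(B ∧ C))) = max(0, 0) = 0
¬(((¬A ∧ (¬C ∨ (¬D ∨ B))) ∧ ¬A) ∨ (¬((D ∧ ¬C) ∧ ((A ∧ ¬B) → A)) → ¬(B ∧ C))): Gödel ¬ of 0 = 1 (operand is 0)

1.00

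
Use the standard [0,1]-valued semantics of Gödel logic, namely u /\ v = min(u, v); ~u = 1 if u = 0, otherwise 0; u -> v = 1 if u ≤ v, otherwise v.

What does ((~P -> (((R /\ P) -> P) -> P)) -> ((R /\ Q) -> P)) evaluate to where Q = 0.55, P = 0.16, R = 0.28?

~P: Gödel ¬ of 0.16 = 0 (operand ≠ 0)
(R /\ P) = min(0.28, 0.16) = 0.16
((R /\ P) -> P): 0.16 ≤ 0.16, so result = 1
(((R /\ P) -> P) -> P): 1 > 0.16, so result = 0.16
(~P -> (((R /\ P) -> P) -> P)): 0 ≤ 0.16, so result = 1
(R /\ Q) = min(0.28, 0.55) = 0.28
((R /\ Q) -> P): 0.28 > 0.16, so result = 0.16
((~P -> (((R /\ P) -> P) -> P)) -> ((R /\ Q) -> P)): 1 > 0.16, so result = 0.16

0.16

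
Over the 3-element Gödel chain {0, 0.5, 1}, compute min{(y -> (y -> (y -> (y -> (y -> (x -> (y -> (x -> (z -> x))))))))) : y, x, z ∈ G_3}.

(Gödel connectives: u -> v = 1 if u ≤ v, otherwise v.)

Every assignment gives 1. For instance at y = 0, x = 0, z = 0:
  (z -> x): 0 ≤ 0, so result = 1
  (x -> (z -> x)): 0 ≤ 1, so result = 1
  (y -> (x -> (z -> x))): 0 ≤ 1, so result = 1
  (x -> (y -> (x -> (z -> x)))): 0 ≤ 1, so result = 1
  (y -> (x -> (y -> (x -> (z -> x))))): 0 ≤ 1, so result = 1
  (y -> (y -> (x -> (y -> (x -> (z -> x)))))): 0 ≤ 1, so result = 1
  (y -> (y -> (y -> (x -> (y -> (x -> (z -> x))))))): 0 ≤ 1, so result = 1
  (y -> (y -> (y -> (y -> (x -> (y -> (x -> (z -> x)))))))): 0 ≤ 1, so result = 1
  (y -> (y -> (y -> (y -> (y -> (x -> (y -> (x -> (z -> x))))))))): 0 ≤ 1, so result = 1
All 27 assignments give value 1 — the formula is a G_3-tautology.

1.00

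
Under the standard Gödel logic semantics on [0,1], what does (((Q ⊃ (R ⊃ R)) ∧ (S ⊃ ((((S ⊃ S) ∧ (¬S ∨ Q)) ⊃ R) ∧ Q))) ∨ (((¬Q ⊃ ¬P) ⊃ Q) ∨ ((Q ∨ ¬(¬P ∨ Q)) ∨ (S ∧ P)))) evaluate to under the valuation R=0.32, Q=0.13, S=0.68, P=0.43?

(R ⊃ R): 0.32 ≤ 0.32, so result = 1
(Q ⊃ (R ⊃ R)): 0.13 ≤ 1, so result = 1
(S ⊃ S): 0.68 ≤ 0.68, so result = 1
¬S: Gödel ¬ of 0.68 = 0 (operand ≠ 0)
(¬S ∨ Q) = max(0, 0.13) = 0.13
((S ⊃ S) ∧ (¬S ∨ Q)) = min(1, 0.13) = 0.13
(((S ⊃ S) ∧ (¬S ∨ Q)) ⊃ R): 0.13 ≤ 0.32, so result = 1
((((S ⊃ S) ∧ (¬S ∨ Q)) ⊃ R) ∧ Q) = min(1, 0.13) = 0.13
(S ⊃ ((((S ⊃ S) ∧ (¬S ∨ Q)) ⊃ R) ∧ Q)): 0.68 > 0.13, so result = 0.13
((Q ⊃ (R ⊃ R)) ∧ (S ⊃ ((((S ⊃ S) ∧ (¬S ∨ Q)) ⊃ R) ∧ Q))) = min(1, 0.13) = 0.13
¬Q: Gödel ¬ of 0.13 = 0 (operand ≠ 0)
¬P: Gödel ¬ of 0.43 = 0 (operand ≠ 0)
(¬Q ⊃ ¬P): 0 ≤ 0, so result = 1
((¬Q ⊃ ¬P) ⊃ Q): 1 > 0.13, so result = 0.13
¬P: Gödel ¬ of 0.43 = 0 (operand ≠ 0)
(¬P ∨ Q) = max(0, 0.13) = 0.13
¬(¬P ∨ Q): Gödel ¬ of 0.13 = 0 (operand ≠ 0)
(Q ∨ ¬(¬P ∨ Q)) = max(0.13, 0) = 0.13
(S ∧ P) = min(0.68, 0.43) = 0.43
((Q ∨ ¬(¬P ∨ Q)) ∨ (S ∧ P)) = max(0.13, 0.43) = 0.43
(((¬Q ⊃ ¬P) ⊃ Q) ∨ ((Q ∨ ¬(¬P ∨ Q)) ∨ (S ∧ P))) = max(0.13, 0.43) = 0.43
(((Q ⊃ (R ⊃ R)) ∧ (S ⊃ ((((S ⊃ S) ∧ (¬S ∨ Q)) ⊃ R) ∧ Q))) ∨ (((¬Q ⊃ ¬P) ⊃ Q) ∨ ((Q ∨ ¬(¬P ∨ Q)) ∨ (S ∧ P)))) = max(0.13, 0.43) = 0.43

0.43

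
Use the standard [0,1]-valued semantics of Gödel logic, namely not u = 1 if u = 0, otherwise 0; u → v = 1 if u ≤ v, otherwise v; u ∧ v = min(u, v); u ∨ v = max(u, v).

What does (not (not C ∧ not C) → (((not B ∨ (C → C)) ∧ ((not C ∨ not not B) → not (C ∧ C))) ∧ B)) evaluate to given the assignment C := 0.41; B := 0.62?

not C: Gödel ¬ of 0.41 = 0 (operand ≠ 0)
not C: Gödel ¬ of 0.41 = 0 (operand ≠ 0)
(not C ∧ not C) = min(0, 0) = 0
not (not C ∧ not C): Gödel ¬ of 0 = 1 (operand is 0)
not B: Gödel ¬ of 0.62 = 0 (operand ≠ 0)
(C → C): 0.41 ≤ 0.41, so result = 1
(not B ∨ (C → C)) = max(0, 1) = 1
not C: Gödel ¬ of 0.41 = 0 (operand ≠ 0)
not B: Gödel ¬ of 0.62 = 0 (operand ≠ 0)
not not B: Gödel ¬ of 0 = 1 (operand is 0)
(not C ∨ not not B) = max(0, 1) = 1
(C ∧ C) = min(0.41, 0.41) = 0.41
not (C ∧ C): Gödel ¬ of 0.41 = 0 (operand ≠ 0)
((not C ∨ not not B) → not (C ∧ C)): 1 > 0, so result = 0
((not B ∨ (C → C)) ∧ ((not C ∨ not not B) → not (C ∧ C))) = min(1, 0) = 0
(((not B ∨ (C → C)) ∧ ((not C ∨ not not B) → not (C ∧ C))) ∧ B) = min(0, 0.62) = 0
(not (not C ∧ not C) → (((not B ∨ (C → C)) ∧ ((not C ∨ not not B) → not (C ∧ C))) ∧ B)): 1 > 0, so result = 0

0.00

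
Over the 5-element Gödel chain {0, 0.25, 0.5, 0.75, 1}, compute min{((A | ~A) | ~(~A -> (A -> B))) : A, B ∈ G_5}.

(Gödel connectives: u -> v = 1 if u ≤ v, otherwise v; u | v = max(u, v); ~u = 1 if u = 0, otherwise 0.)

0.25

The minimum is attained at A = 0.25, B = 0:
  ~A: Gödel ¬ of 0.25 = 0 (operand ≠ 0)
  (A | ~A) = max(0.25, 0) = 0.25
  ~A: Gödel ¬ of 0.25 = 0 (operand ≠ 0)
  (A -> B): 0.25 > 0, so result = 0
  (~A -> (A -> B)): 0 ≤ 0, so result = 1
  ~(~A -> (A -> B)): Gödel ¬ of 1 = 0 (operand ≠ 0)
  ((A | ~A) | ~(~A -> (A -> B))) = max(0.25, 0) = 0.25
Checking all 25 assignments confirms none give a value below 0.25.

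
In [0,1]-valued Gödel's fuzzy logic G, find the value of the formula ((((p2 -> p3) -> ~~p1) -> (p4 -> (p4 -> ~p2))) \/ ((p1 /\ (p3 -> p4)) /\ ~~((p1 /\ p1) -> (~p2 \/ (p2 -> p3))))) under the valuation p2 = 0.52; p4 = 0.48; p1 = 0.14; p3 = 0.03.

0.14

(p2 -> p3): 0.52 > 0.03, so result = 0.03
~p1: Gödel ¬ of 0.14 = 0 (operand ≠ 0)
~~p1: Gödel ¬ of 0 = 1 (operand is 0)
((p2 -> p3) -> ~~p1): 0.03 ≤ 1, so result = 1
~p2: Gödel ¬ of 0.52 = 0 (operand ≠ 0)
(p4 -> ~p2): 0.48 > 0, so result = 0
(p4 -> (p4 -> ~p2)): 0.48 > 0, so result = 0
(((p2 -> p3) -> ~~p1) -> (p4 -> (p4 -> ~p2))): 1 > 0, so result = 0
(p3 -> p4): 0.03 ≤ 0.48, so result = 1
(p1 /\ (p3 -> p4)) = min(0.14, 1) = 0.14
(p1 /\ p1) = min(0.14, 0.14) = 0.14
~p2: Gödel ¬ of 0.52 = 0 (operand ≠ 0)
(p2 -> p3): 0.52 > 0.03, so result = 0.03
(~p2 \/ (p2 -> p3)) = max(0, 0.03) = 0.03
((p1 /\ p1) -> (~p2 \/ (p2 -> p3))): 0.14 > 0.03, so result = 0.03
~((p1 /\ p1) -> (~p2 \/ (p2 -> p3))): Gödel ¬ of 0.03 = 0 (operand ≠ 0)
~~((p1 /\ p1) -> (~p2 \/ (p2 -> p3))): Gödel ¬ of 0 = 1 (operand is 0)
((p1 /\ (p3 -> p4)) /\ ~~((p1 /\ p1) -> (~p2 \/ (p2 -> p3)))) = min(0.14, 1) = 0.14
((((p2 -> p3) -> ~~p1) -> (p4 -> (p4 -> ~p2))) \/ ((p1 /\ (p3 -> p4)) /\ ~~((p1 /\ p1) -> (~p2 \/ (p2 -> p3))))) = max(0, 0.14) = 0.14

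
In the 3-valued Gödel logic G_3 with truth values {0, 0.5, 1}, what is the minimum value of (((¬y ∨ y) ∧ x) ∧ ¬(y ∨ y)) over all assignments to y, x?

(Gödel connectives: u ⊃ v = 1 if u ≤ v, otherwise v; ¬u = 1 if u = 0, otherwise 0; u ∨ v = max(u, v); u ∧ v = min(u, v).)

The minimum is attained at y = 0, x = 0:
  ¬y: Gödel ¬ of 0 = 1 (operand is 0)
  (¬y ∨ y) = max(1, 0) = 1
  ((¬y ∨ y) ∧ x) = min(1, 0) = 0
  (y ∨ y) = max(0, 0) = 0
  ¬(y ∨ y): Gödel ¬ of 0 = 1 (operand is 0)
  (((¬y ∨ y) ∧ x) ∧ ¬(y ∨ y)) = min(0, 1) = 0
Checking all 9 assignments confirms none give a value below 0.00.

0.00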